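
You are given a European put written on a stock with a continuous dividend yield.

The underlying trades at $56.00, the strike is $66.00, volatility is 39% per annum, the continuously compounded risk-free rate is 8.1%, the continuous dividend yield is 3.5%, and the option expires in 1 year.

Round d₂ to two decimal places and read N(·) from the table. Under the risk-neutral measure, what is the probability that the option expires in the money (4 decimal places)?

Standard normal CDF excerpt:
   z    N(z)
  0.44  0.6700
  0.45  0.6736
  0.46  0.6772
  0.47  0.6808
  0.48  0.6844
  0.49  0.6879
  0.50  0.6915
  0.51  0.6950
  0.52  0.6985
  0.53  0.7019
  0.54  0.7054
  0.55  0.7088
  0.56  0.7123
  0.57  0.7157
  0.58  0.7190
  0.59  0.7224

T = 1;  σ√T = 0.3900
d₁ = [ln(56/66) + (0.081 − 0.035 + ½·0.39²)·1] / (σ√T) = (-0.1643 + 0.1221) / 0.3900 = -0.1083 → -0.11
d₂ = -0.1083 − 0.3900 = -0.4983 → -0.50
Pr(exercise) under Q = N(−d₂) = N(0.50) = 0.6915

0.6915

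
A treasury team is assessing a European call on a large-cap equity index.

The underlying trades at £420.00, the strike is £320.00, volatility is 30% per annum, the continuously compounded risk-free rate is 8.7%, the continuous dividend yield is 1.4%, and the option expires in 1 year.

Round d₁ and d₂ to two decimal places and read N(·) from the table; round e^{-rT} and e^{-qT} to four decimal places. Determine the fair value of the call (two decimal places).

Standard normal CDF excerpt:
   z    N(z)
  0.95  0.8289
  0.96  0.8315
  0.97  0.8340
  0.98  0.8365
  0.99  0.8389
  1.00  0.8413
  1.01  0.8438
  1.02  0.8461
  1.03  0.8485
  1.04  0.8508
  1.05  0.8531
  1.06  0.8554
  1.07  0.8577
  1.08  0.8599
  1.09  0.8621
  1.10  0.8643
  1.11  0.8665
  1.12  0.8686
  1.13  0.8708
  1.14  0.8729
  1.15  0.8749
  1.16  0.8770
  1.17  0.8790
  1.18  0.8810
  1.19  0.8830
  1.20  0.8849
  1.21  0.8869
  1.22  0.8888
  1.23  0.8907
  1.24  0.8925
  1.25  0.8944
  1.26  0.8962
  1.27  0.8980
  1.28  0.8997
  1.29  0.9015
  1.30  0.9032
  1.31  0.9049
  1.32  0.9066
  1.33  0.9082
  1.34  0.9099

£127.28

σ√T = 0.3·√1 = 0.3000
ln(S/K) + (r − q + σ²/2)T = ln(420/320) + (0.087 − 0.014 + 0.3²/2)·1 = 0.2719 + 0.1180 = 0.3899
d₁ = 0.3899 / 0.3000 = 1.2998 which rounds to 1.30
d₂ = d₁ − σ√T = 1.2998 − 0.3000 = 0.9998 which rounds to 1.00
e^(−qT) = e^(−0.014·1) = 0.9861;  e^(−rT) = e^(−0.087·1) = 0.9167
N(d₁) = N(1.30) = 0.9032;  N(d₂) = N(1.00) = 0.8413
C = 420·0.9861·0.9032 − 320·0.9167·0.8413 = 374.0711 − 246.7903 = 127.2808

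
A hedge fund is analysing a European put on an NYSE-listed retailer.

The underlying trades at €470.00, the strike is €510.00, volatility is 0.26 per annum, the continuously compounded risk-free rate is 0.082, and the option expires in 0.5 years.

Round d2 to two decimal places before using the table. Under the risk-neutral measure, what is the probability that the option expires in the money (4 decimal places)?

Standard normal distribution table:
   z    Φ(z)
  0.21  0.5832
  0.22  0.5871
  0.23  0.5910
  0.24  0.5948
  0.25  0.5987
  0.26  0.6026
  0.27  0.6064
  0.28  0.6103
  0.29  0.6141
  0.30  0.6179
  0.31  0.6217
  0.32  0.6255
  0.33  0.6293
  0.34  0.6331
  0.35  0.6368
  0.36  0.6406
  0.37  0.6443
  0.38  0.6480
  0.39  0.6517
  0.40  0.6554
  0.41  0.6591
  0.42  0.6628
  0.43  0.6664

0.6217

σ√T = 0.26 × 0.7071 = 0.1838
d₁ = [ln(470/510) + (0.082 + 0.26²/2)·0.5] / 0.1838 = [-0.0817 + 0.0579] / 0.1838 = -0.1293 ≈ -0.13
d₂ = d₁ − σ√T = -0.1293 − 0.1838 = -0.3132 ≈ -0.31
Pr(exercise) under Q = N(−d₂) = N(0.31) = 0.6217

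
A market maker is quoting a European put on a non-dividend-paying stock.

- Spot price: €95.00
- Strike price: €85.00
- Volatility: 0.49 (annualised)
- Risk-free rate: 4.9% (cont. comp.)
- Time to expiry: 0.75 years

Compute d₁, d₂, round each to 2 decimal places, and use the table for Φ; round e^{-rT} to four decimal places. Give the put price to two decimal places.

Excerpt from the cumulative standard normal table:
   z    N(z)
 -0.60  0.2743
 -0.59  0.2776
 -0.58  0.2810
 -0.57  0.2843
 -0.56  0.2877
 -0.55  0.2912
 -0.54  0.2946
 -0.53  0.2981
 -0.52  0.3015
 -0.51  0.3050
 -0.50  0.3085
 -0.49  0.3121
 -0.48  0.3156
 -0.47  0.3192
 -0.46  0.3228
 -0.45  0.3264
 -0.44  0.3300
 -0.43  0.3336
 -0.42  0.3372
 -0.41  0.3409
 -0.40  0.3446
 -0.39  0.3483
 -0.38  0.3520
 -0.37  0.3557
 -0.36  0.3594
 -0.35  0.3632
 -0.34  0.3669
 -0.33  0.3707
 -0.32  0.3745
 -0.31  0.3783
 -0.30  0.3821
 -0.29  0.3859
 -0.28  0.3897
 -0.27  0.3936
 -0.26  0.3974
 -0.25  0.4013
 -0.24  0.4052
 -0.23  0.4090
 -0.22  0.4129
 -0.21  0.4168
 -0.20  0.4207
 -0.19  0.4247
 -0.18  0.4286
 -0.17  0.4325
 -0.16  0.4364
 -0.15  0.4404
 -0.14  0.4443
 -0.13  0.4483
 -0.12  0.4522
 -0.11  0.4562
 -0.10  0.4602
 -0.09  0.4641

σ√T = 0.49 × 0.8660 = 0.4244
d₁ = [ln(95/85) + (0.049 + 0.49²/2)·0.75] / 0.4244 = [0.1112 + 0.1268] / 0.4244 = 0.5609 ⇒ 0.56
d₂ = d₁ − σ√T = 0.5609 − 0.4244 = 0.1365 ⇒ 0.14
exp(−rT) = exp(−0.049·0.75) = 0.9639
N(−d₂) = N(-0.14) = 0.4443;  N(−d₁) = N(-0.56) = 0.2877
P = 85·0.9639·0.4443 − 95·0.2877 = 36.4022 − 27.3315 = 9.0707

€9.07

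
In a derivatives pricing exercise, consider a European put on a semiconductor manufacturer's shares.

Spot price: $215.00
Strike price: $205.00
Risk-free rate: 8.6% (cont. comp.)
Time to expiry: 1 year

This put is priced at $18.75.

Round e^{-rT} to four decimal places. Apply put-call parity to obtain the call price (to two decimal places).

exp(−rT) = exp(−0.086·1) = 0.9176
Put-call parity: C − P = S − K·e^(−rT) = 215 − 205·0.9176 = 215 − 188.1080 = 26.8920
C = P + (C − P) = 18.75 + (26.8920) = 45.6420

$45.64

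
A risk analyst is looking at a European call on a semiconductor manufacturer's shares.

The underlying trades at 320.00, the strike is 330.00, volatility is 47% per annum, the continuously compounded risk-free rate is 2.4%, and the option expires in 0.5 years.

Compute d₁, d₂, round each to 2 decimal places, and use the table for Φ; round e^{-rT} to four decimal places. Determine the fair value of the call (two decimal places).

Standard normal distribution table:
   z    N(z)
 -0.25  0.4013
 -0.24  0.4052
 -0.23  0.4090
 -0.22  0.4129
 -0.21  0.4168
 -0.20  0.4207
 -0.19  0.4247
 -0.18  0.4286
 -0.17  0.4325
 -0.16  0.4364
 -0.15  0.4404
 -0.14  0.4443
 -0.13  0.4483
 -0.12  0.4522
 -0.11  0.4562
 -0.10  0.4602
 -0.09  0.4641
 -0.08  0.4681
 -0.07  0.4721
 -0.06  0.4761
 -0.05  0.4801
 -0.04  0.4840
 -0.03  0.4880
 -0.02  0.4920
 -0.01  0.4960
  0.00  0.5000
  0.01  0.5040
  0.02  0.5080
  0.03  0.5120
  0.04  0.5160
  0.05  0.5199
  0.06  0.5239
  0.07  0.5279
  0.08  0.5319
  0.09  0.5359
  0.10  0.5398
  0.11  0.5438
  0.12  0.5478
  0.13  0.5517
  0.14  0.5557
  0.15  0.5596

σ√T = 0.47 × 0.7071 = 0.3323
d₁ = [ln(320/330) + (0.024 + 0.47²/2)·0.5] / 0.3323 = [-0.0308 + 0.0672] / 0.3323 = 0.1097 which rounds to 0.11
d₂ = d₁ − σ√T = 0.1097 − 0.3323 = -0.2227 which rounds to -0.22
exp(−rT) = exp(−0.024·0.5) = 0.9881
C = 320·N(0.11) − 330·0.9881·N(-0.22) = 320·0.5438 − 330·0.9881·0.4129 = 174.0160 − 134.6355 = 39.3805

39.38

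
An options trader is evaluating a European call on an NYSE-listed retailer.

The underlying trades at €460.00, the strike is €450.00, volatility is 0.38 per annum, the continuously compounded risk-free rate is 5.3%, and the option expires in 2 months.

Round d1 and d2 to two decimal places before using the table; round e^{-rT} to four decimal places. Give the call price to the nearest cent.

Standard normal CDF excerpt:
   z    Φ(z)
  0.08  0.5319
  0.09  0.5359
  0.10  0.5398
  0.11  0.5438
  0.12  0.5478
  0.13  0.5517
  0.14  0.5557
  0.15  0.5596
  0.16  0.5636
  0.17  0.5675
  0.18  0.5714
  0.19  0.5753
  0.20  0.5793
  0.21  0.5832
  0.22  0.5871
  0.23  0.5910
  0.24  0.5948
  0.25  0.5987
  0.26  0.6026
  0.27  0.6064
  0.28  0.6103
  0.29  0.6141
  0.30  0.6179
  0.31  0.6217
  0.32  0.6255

€36.40

σ√T = 0.38 × 0.4082 = 0.1551
d₁ = [ln(460/450) + (0.053 + 0.38²/2)·0.1667] / 0.1551 = [0.0220 + 0.0209] / 0.1551 = 0.2762 which rounds to 0.28
d₂ = d₁ − σ√T = 0.2762 − 0.1551 = 0.1210 which rounds to 0.12
e^(−rT) = e^(−0.053·0.1667) = 0.9912
C = 460·N(0.28) − 450·0.9912·N(0.12) = 460·0.6103 − 450·0.9912·0.5478 = 280.7380 − 244.3407 = 36.3973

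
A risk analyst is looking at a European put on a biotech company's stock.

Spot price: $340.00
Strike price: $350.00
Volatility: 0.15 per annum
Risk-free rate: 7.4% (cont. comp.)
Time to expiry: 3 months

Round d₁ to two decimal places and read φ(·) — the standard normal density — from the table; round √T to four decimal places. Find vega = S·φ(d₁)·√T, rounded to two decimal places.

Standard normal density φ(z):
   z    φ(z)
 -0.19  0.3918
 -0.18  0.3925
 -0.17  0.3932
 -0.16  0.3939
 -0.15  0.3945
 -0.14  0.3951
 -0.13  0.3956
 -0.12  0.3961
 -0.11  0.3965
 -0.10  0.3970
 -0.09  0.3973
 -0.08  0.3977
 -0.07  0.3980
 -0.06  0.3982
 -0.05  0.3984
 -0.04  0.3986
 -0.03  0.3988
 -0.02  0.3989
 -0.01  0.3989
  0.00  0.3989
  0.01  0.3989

67.49

σ√T = 0.15 × 0.5000 = 0.0750
ln(S/K) + (r + σ²/2)T = ln(340/350) + (0.074 + 0.15²/2)·0.25 = -0.0290 + 0.0213 = -0.0077
d₁ = -0.0077 / 0.0750 = -0.1023 which rounds to -0.10
√T = √0.25 = 0.5000
φ(d₁) = φ(-0.10) = 0.3970
vega = S·φ(d₁)·√T = 340·0.3970·0.5000 = 67.4900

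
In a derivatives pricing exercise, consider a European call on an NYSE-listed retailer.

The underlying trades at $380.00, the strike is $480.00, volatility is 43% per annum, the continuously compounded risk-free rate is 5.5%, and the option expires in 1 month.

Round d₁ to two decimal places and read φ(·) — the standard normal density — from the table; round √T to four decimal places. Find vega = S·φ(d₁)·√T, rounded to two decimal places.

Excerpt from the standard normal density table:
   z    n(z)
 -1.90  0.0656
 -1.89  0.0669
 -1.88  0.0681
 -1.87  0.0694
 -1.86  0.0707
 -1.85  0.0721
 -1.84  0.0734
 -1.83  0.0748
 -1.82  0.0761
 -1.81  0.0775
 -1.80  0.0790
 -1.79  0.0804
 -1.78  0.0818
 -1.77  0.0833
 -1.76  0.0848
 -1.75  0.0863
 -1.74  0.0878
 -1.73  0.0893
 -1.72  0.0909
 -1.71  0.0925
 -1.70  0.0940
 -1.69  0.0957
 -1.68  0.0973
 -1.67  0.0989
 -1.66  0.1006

8.97

σ√T = 0.43·√0.08333 = 0.1241
d₁ = [ln(380/480) + (0.055 + 0.43²/2)·0.08333] / 0.1241 = [-0.2336 + 0.0123] / 0.1241 = -1.7830 ≈ -1.78
√T = √0.08333 = 0.2887
φ(d₁) = φ(-1.78) = 0.0818
vega = S·φ(d₁)·√T = 380·0.0818·0.2887 = 8.9740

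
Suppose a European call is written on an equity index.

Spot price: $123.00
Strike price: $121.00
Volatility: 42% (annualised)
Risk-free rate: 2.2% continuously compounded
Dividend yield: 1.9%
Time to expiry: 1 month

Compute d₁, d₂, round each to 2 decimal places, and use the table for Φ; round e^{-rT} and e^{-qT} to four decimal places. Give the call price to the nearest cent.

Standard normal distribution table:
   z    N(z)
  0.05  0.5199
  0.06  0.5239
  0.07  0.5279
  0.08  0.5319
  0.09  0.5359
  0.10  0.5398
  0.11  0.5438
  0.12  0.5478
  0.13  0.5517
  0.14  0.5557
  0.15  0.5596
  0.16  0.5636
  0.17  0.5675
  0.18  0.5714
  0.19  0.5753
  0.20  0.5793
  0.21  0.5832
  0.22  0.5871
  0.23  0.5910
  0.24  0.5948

$6.90

σ√T = 0.42 × 0.2887 = 0.1212
d₁ = [ln(123/121) + (0.022 − 0.019 + 0.42²/2)·0.08333] / 0.1212 = [0.0164 + 0.0076] / 0.1212 = 0.1979 ≈ 0.20
d₂ = d₁ − σ√T = 0.1979 − 0.1212 = 0.0767 ≈ 0.08
e^(−qT) = e^(−0.019·0.08333) = 0.9984;  e^(−rT) = e^(−0.022·0.08333) = 0.9982
N(d₁) = N(0.20) = 0.5793;  N(d₂) = N(0.08) = 0.5319
C = 123·0.9984·0.5793 − 121·0.9982·0.5319 = 71.1399 − 64.2441 = 6.8958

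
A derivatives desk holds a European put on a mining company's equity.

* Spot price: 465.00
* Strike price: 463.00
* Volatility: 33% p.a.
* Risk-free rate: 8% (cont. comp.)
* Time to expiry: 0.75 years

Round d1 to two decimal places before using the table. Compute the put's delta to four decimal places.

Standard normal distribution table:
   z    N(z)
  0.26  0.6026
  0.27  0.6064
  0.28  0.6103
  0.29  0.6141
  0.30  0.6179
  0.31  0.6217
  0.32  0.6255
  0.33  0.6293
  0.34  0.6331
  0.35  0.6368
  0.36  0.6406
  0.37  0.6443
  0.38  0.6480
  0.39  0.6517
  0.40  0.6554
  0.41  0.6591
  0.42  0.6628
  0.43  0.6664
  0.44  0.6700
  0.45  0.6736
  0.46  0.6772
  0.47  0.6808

σ√T = 0.33·√0.75 = 0.2858
d₁ = [ln(465/463) + (0.08 + 0.33²/2)·0.75] / 0.2858 = [0.0043 + 0.1008] / 0.2858 = 0.3679 ⇒ 0.37
N(d₁) = N(0.37) = 0.6443
Δ_put = N(d₁) − 1 = 0.6443 − 1 = -0.3557

-0.3557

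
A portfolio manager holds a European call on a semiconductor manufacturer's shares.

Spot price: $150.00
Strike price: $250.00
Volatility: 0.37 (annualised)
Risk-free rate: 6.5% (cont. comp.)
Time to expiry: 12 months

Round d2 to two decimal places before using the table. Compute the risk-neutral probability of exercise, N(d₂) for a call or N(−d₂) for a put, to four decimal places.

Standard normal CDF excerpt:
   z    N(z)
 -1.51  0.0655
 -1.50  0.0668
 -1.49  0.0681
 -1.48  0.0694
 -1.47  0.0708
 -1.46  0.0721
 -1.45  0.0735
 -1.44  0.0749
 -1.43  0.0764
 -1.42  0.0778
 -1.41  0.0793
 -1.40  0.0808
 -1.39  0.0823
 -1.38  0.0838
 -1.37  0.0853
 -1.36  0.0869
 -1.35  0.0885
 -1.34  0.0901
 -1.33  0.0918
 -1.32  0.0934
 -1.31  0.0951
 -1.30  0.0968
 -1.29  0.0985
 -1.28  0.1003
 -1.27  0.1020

0.0823

σ√T = 0.37 × 1.0000 = 0.3700
d₁ = [ln(150/250) + (0.065 + 0.37²/2)·1] / 0.3700 = [-0.5108 + 0.1335] / 0.3700 = -1.0199 ⇒ -1.02
d₂ = d₁ − σ√T = -1.0199 − 0.3700 = -1.3899 ⇒ -1.39
Pr(exercise) under Q = N(d₂) = 0.0823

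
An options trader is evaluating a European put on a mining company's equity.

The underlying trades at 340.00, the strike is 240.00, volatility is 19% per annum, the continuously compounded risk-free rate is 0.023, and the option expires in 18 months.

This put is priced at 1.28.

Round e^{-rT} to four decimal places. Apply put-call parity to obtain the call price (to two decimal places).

109.42

e^(−rT) = e^(−0.023·1.5) = 0.9661
Put-call parity: C − P = S − K·e^(−rT) = 340 − 240·0.9661 = 340 − 231.8640 = 108.1360
C = P + (C − P) = 1.28 + (108.1360) = 109.4160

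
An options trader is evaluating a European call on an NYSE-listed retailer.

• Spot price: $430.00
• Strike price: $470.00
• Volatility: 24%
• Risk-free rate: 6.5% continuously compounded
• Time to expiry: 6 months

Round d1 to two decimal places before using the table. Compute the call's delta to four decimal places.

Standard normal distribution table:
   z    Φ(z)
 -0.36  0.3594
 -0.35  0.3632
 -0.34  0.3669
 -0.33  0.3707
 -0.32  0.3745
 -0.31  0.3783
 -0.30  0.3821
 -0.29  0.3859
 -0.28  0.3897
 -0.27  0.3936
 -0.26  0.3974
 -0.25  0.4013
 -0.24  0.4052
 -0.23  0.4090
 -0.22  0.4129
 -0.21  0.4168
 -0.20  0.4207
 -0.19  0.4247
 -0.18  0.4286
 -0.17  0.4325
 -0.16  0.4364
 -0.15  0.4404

σ√T = 0.24·√0.5 = 0.1697
d₁ = [ln(430/470) + (0.065 + ½·0.24²)·0.5] / (σ√T) = (-0.0889 + 0.0469) / 0.1697 = -0.2478 which rounds to -0.25
N(d₁) = N(-0.25) = 0.4013
Δ_call = N(d₁) = 0.4013

0.4013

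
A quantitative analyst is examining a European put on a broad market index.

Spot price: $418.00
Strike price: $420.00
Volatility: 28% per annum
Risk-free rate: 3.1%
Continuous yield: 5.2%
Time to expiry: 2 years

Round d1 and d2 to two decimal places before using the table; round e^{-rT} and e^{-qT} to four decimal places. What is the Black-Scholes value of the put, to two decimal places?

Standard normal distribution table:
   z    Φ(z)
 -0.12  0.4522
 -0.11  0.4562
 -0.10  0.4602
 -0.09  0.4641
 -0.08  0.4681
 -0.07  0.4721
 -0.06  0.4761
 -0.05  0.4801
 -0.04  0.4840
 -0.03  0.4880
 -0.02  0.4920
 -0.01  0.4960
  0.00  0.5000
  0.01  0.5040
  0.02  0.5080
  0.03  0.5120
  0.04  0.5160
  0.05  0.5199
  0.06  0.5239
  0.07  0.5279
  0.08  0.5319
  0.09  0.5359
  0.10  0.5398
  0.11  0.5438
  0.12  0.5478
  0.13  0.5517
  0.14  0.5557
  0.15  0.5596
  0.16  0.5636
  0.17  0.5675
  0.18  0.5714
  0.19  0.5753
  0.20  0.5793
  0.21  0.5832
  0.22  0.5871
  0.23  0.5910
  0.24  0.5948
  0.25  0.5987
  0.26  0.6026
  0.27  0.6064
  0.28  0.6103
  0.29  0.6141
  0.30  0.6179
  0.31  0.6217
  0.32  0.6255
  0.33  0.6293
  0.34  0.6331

$70.59

σ√T = 0.28·√2 = 0.3960
ln(S/K) + (r − q + σ²/2)T = ln(418/420) + (0.031 − 0.052 + 0.28²/2)·2 = -0.0048 + 0.0364 = 0.0316
d₁ = 0.0316 / 0.3960 = 0.0799 → 0.08
d₂ = d₁ − σ√T = 0.0799 − 0.3960 = -0.3161 → -0.32
e^(−qT) = e^(−0.052·2) = 0.9012;  e^(−rT) = e^(−0.031·2) = 0.9399
N(−d₂) = N(0.32) = 0.6255;  N(−d₁) = N(-0.08) = 0.4681
P = 420·0.9399·0.6255 − 418·0.9012·0.4681 = 246.9211 − 176.3340 = 70.5871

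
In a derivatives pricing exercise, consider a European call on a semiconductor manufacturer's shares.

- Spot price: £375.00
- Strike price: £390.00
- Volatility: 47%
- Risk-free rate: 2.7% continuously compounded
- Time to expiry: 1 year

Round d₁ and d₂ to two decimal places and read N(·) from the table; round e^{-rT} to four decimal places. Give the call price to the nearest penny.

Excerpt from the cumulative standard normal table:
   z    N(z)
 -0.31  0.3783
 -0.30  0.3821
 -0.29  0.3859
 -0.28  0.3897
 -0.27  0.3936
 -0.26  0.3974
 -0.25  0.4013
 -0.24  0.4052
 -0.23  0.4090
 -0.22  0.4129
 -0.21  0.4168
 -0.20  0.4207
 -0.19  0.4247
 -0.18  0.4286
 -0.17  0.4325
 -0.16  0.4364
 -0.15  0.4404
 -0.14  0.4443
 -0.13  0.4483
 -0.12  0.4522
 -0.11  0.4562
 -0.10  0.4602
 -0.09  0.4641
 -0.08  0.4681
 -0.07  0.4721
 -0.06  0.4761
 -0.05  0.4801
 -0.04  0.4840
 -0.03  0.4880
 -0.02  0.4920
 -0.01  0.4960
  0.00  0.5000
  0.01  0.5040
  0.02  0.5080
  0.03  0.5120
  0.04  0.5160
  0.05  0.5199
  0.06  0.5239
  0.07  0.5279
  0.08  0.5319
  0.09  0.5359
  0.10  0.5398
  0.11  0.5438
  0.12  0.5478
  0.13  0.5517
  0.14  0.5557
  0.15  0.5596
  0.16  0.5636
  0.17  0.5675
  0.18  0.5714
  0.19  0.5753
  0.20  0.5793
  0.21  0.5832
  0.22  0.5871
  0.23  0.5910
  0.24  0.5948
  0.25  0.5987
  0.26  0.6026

σ√T = 0.47 × 1.0000 = 0.4700
d₁ = [ln(375/390) + (0.027 + ½·0.47²)·1] / (σ√T) = (-0.0392 + 0.1374) / 0.4700 = 0.2090 ⇒ 0.21
d₂ = 0.2090 − 0.4700 = -0.2610 ⇒ -0.26
e^(−rT) = e^(−0.027·1) = 0.9734
N(d₁) = N(0.21) = 0.5832;  N(d₂) = N(-0.26) = 0.3974
C = 375·0.5832 − 390·0.9734·0.3974 = 218.7000 − 150.8634 = 67.8366

£67.84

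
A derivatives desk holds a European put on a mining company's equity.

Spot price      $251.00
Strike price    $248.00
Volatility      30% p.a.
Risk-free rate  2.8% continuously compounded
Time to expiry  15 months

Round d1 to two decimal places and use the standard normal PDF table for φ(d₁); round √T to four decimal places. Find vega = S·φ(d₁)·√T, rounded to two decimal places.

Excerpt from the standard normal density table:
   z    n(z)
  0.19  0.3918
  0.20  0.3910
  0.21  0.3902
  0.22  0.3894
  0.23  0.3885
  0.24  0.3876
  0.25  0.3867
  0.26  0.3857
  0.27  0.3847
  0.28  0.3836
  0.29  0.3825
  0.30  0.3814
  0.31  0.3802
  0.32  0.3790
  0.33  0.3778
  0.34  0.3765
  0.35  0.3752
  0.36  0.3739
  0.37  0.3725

106.69

σ√T = 0.3·√1.25 = 0.3354
ln(S/K) + (r + σ²/2)T = ln(251/248) + (0.028 + 0.3²/2)·1.25 = 0.0120 + 0.0912 = 0.1033
d₁ = 0.1033 / 0.3354 = 0.3079 ⇒ 0.31
√T = √1.25 = 1.1180
φ(d₁) = φ(0.31) = 0.3802
vega = S·φ(d₁)·√T = 251·0.3802·1.1180 = 106.6910
(The call has the same vega.)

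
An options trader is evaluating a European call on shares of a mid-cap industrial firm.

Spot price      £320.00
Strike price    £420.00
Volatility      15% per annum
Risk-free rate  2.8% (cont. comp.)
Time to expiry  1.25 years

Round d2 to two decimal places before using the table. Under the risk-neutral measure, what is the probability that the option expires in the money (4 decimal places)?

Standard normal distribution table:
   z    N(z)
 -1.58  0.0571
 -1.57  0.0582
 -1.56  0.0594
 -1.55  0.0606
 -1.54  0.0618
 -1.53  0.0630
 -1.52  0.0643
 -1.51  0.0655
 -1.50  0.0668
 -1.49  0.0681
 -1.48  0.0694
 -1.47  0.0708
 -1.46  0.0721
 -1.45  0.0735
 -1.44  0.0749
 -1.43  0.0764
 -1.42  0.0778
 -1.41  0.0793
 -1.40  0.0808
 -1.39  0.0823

T = 1.25;  σ√T = 0.1677
ln(S/K) + (r + σ²/2)T = ln(320/420) + (0.028 + 0.15²/2)·1.25 = -0.2719 + 0.0491 = -0.2229
d₁ = -0.2229 / 0.1677 = -1.3289 which rounds to -1.33
d₂ = d₁ − σ√T = -1.3289 − 0.1677 = -1.4967 which rounds to -1.50
Risk-neutral Pr[S_T > K] = N(d₂) = N(-1.50) = 0.0668

0.0668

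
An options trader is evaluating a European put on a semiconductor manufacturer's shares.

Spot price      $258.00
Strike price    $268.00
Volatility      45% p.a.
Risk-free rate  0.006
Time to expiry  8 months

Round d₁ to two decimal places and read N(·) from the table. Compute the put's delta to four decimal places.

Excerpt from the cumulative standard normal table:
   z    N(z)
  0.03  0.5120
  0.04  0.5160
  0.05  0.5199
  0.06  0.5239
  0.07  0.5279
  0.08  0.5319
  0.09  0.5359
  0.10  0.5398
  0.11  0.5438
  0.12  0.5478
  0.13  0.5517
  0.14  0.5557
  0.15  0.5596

-0.4641

σ√T = 0.45·√0.6667 = 0.3674
ln(S/K) + (r + σ²/2)T = ln(258/268) + (0.006 + 0.45²/2)·0.6667 = -0.0380 + 0.0715 = 0.0335
d₁ = 0.0335 / 0.3674 = 0.0911 → 0.09
N(d₁) = N(0.09) = 0.5359
Δ_put = N(d₁) − 1 = 0.5359 − 1 = -0.4641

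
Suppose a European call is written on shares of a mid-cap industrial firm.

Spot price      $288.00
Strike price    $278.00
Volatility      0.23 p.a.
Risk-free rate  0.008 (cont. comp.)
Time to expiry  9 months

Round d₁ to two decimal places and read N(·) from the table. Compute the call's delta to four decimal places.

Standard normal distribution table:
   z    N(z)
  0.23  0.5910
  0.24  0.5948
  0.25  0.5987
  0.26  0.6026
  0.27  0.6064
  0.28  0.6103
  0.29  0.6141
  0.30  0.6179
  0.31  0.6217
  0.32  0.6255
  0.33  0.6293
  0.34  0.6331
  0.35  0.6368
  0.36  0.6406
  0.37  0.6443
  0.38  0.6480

0.6217

σ√T = 0.23·√0.75 = 0.1992
d₁ = [ln(288/278) + (0.008 + 0.23²/2)·0.75] / 0.1992 = [0.0353 + 0.0258] / 0.1992 = 0.3071 which rounds to 0.31
N(d₁) = N(0.31) = 0.6217
Δ_call = N(d₁) = 0.6217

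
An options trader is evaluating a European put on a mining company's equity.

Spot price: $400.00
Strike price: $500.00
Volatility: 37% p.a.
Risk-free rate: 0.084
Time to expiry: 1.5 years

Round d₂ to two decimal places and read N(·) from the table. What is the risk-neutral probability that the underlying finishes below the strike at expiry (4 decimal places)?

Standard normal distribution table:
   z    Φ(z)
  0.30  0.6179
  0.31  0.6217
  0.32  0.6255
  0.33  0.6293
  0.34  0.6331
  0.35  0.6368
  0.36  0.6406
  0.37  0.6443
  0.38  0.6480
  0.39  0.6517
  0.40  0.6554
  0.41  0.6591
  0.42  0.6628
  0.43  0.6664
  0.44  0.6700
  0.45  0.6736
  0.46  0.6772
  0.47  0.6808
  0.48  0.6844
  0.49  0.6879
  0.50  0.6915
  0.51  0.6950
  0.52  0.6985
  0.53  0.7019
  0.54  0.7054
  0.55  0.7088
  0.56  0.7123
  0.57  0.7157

0.6700

T = 1.5;  σ√T = 0.4532
d₁ = [ln(400/500) + (0.084 + 0.37²/2)·1.5] / 0.4532 = [-0.2231 + 0.2287] / 0.4532 = 0.0122 ⇒ 0.01
d₂ = d₁ − σ√T = 0.0122 − 0.4532 = -0.4409 ⇒ -0.44
Pr(exercise) under Q = N(−d₂) = N(0.44) = 0.6700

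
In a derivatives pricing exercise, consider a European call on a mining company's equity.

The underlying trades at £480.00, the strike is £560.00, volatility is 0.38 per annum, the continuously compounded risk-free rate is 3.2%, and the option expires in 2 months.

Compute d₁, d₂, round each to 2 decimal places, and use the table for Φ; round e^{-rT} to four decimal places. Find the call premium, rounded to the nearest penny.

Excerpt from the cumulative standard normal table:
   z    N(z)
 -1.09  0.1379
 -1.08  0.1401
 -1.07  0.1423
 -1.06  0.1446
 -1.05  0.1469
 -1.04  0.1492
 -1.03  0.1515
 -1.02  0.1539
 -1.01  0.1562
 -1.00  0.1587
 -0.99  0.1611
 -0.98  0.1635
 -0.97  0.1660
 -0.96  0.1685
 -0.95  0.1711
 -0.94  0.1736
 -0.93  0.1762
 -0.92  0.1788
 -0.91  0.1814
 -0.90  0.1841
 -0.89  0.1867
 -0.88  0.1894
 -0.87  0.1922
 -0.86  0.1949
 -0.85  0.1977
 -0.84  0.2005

£7.80

T = 0.1667;  σ√T = 0.1551
d₁ = [ln(480/560) + (0.032 + 0.38²/2)·0.1667] / 0.1551 = [-0.1542 + 0.0174] / 0.1551 = -0.8817 which rounds to -0.88
d₂ = d₁ − σ√T = -0.8817 − 0.1551 = -1.0368 which rounds to -1.04
e^(−rT) = e^(−0.032·0.1667) = 0.9947
N(d₁) = N(-0.88) = 0.1894;  N(d₂) = N(-1.04) = 0.1492
C = 480·0.1894 − 560·0.9947·0.1492 = 90.9120 − 83.1092 = 7.8028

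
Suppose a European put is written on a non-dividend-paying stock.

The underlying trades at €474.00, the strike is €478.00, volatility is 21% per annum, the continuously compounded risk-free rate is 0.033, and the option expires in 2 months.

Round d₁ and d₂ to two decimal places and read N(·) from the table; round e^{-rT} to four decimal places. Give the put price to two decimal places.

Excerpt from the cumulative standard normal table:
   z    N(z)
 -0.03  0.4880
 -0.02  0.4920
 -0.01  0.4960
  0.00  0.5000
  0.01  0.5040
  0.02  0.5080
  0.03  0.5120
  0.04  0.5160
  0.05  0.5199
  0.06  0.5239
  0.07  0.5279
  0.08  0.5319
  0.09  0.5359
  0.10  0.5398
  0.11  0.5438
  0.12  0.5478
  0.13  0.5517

€17.75

σ√T = 0.21 × 0.4082 = 0.0857
d₁ = [ln(474/478) + (0.033 + 0.21²/2)·0.1667] / 0.0857 = [-0.0084 + 0.0092] / 0.0857 = 0.0090 → 0.01
d₂ = d₁ − σ√T = 0.0090 − 0.0857 = -0.0767 → -0.08
exp(−rT) = exp(−0.033·0.1667) = 0.9945
N(−d₂) = N(0.08) = 0.5319;  N(−d₁) = N(-0.01) = 0.4960
P = 478·0.9945·0.5319 − 474·0.4960 = 252.8498 − 235.1040 = 17.7458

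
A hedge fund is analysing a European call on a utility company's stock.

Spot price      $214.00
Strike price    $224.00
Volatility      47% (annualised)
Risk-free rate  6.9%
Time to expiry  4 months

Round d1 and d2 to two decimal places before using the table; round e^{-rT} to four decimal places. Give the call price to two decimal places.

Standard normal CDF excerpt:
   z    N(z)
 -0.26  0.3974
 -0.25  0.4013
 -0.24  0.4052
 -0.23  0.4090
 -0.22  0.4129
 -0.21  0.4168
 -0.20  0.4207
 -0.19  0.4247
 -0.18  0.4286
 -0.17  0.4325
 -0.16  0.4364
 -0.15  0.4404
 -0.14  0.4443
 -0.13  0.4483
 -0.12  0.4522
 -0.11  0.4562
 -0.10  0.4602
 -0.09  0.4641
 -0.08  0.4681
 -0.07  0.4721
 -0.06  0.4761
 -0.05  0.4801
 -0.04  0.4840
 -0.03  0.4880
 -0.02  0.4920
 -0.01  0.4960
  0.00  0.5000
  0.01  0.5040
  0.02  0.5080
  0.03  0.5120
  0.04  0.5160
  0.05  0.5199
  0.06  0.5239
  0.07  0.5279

$20.87

T = 0.3333;  σ√T = 0.2714
d₁ = [ln(214/224) + (0.069 + 0.47²/2)·0.3333] / 0.2714 = [-0.0457 + 0.0598] / 0.2714 = 0.0521 → 0.05
d₂ = d₁ − σ√T = 0.0521 − 0.2714 = -0.2192 → -0.22
e^(−rT) = e^(−0.069·0.3333) = 0.9773
N(d₁) = N(0.05) = 0.5199;  N(d₂) = N(-0.22) = 0.4129
C = 214·0.5199 − 224·0.9773·0.4129 = 111.2586 − 90.3901 = 20.8685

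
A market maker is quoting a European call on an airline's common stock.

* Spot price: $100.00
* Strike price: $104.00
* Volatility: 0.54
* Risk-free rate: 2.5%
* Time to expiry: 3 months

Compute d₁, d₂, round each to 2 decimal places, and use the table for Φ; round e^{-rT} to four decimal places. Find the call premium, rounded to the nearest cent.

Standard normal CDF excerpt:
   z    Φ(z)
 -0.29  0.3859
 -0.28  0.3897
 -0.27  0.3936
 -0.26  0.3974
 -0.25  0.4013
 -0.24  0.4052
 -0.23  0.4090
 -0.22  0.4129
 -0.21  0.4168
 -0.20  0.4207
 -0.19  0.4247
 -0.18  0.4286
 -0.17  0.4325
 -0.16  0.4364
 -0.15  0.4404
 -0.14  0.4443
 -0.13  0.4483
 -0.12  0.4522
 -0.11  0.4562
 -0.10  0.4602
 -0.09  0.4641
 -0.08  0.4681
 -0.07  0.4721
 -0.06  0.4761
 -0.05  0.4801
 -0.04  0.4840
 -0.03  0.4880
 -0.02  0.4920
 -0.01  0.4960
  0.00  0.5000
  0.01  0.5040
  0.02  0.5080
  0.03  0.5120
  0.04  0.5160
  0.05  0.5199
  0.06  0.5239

$9.33

σ√T = 0.54 × 0.5000 = 0.2700
d₁ = [ln(100/104) + (0.025 + 0.54²/2)·0.25] / 0.2700 = [-0.0392 + 0.0427] / 0.2700 = 0.0129 → 0.01
d₂ = d₁ − σ√T = 0.0129 − 0.2700 = -0.2571 → -0.26
exp(−rT) = exp(−0.025·0.25) = 0.9938
N(d₁) = N(0.01) = 0.5040;  N(d₂) = N(-0.26) = 0.3974
C = 100·0.5040 − 104·0.9938·0.3974 = 50.4000 − 41.0734 = 9.3266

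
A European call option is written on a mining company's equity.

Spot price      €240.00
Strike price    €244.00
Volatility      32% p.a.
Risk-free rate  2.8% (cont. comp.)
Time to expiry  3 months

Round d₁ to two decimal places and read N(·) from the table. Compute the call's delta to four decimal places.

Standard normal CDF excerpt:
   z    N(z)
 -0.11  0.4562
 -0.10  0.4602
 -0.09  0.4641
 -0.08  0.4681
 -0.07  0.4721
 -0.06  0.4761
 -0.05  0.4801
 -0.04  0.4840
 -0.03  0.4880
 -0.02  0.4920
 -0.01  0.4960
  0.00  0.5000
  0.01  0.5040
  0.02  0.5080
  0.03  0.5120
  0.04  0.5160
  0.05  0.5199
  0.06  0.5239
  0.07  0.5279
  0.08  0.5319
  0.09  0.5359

σ√T = 0.32·√0.25 = 0.1600
d₁ = [ln(240/244) + (0.028 + 0.32²/2)·0.25] / 0.1600 = [-0.0165 + 0.0198] / 0.1600 = 0.0204 ≈ 0.02
N(d₁) = N(0.02) = 0.5080
Δ_call = N(d₁) = 0.5080

0.5080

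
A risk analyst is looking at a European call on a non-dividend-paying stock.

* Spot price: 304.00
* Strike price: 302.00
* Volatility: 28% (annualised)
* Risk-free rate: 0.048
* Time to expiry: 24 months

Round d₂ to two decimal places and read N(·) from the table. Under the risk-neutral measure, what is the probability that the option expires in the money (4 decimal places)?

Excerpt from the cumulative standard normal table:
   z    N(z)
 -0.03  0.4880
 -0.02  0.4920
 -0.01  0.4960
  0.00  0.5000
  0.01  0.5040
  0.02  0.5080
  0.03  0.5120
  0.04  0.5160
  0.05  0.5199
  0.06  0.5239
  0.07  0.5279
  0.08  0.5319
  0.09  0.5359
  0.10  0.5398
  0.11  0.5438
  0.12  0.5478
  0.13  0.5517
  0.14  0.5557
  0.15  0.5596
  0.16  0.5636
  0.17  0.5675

0.5239

σ√T = 0.28·√2 = 0.3960
d₁ = [ln(304/302) + (0.048 + 0.28²/2)·2] / 0.3960 = [0.0066 + 0.1744] / 0.3960 = 0.4571 ≈ 0.46
d₂ = d₁ − σ√T = 0.4571 − 0.3960 = 0.0611 ≈ 0.06
Risk-neutral Pr[S_T > K] = N(d₂) = N(0.06) = 0.5239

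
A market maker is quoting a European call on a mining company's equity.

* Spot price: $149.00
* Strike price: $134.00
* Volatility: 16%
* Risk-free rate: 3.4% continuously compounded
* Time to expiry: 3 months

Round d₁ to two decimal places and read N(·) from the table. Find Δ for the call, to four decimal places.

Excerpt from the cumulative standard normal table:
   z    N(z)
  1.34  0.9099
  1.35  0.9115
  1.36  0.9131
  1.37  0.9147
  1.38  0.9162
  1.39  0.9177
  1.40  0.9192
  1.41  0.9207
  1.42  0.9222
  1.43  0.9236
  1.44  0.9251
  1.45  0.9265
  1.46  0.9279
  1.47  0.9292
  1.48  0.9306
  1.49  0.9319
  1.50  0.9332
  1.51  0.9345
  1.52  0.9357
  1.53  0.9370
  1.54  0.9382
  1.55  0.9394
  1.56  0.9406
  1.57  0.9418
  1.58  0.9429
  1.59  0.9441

σ√T = 0.16·√0.25 = 0.0800
d₁ = [ln(149/134) + (0.034 + 0.16²/2)·0.25] / 0.0800 = [0.1061 + 0.0117] / 0.0800 = 1.4726 which rounds to 1.47
N(d₁) = N(1.47) = 0.9292
Δ_call = N(d₁) = 0.9292

0.9292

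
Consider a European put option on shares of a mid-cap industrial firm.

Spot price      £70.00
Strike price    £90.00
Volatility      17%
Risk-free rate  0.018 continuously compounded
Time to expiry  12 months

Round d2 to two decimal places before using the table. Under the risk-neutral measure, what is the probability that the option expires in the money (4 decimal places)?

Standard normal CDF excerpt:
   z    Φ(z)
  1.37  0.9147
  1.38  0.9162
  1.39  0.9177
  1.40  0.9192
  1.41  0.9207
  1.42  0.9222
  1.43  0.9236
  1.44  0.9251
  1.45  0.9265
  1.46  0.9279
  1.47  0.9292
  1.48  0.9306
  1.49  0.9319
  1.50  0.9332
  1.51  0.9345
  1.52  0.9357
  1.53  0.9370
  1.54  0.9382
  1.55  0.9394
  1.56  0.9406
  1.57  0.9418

σ√T = 0.17·√1 = 0.1700
d₁ = [ln(70/90) + (0.018 + 0.17²/2)·1] / 0.1700 = [-0.2513 + 0.0324] / 0.1700 = -1.2874 → -1.29
d₂ = d₁ − σ√T = -1.2874 − 0.1700 = -1.4574 → -1.46
Pr(exercise) under Q = N(−d₂) = N(1.46) = 0.9279

0.9279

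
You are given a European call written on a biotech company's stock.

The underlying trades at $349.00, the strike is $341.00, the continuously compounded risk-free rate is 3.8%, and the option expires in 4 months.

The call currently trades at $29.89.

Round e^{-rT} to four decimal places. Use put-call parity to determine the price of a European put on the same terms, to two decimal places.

$17.59

e^(−rT) = e^(−0.038·0.3333) = 0.9874
Put-call parity: C − P = S − K·e^(−rT) = 349 − 341·0.9874 = 349 − 336.7034 = 12.2966
P = C − (C − P) = 29.89 − (12.2966) = 17.5934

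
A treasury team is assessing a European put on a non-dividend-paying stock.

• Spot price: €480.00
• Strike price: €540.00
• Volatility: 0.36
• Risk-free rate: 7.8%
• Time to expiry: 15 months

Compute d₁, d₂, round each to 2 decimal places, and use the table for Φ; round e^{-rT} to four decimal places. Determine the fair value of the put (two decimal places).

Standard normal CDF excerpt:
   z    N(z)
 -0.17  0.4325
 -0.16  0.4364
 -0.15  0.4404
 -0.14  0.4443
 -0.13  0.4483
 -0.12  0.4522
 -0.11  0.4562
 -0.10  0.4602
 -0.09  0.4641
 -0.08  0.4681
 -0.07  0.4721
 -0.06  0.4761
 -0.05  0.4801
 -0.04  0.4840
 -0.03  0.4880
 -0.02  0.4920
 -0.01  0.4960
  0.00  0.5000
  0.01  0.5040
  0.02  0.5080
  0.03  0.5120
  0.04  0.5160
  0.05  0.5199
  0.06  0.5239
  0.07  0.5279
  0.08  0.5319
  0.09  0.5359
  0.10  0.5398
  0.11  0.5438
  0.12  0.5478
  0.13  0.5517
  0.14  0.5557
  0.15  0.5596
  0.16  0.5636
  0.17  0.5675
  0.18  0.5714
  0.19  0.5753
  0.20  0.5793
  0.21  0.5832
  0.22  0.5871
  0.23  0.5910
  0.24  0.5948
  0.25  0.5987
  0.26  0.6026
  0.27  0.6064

€81.87

σ√T = 0.36 × 1.1180 = 0.4025
d₁ = [ln(480/540) + (0.078 + 0.36²/2)·1.25] / 0.4025 = [-0.1178 + 0.1785] / 0.4025 = 0.1509 ≈ 0.15
d₂ = d₁ − σ√T = 0.1509 − 0.4025 = -0.2516 ≈ -0.25
exp(−rT) = exp(−0.078·1.25) = 0.9071
N(−d₂) = N(0.25) = 0.5987;  N(−d₁) = N(-0.15) = 0.4404
P = 540·0.9071·0.5987 − 480·0.4404 = 293.2636 − 211.3920 = 81.8716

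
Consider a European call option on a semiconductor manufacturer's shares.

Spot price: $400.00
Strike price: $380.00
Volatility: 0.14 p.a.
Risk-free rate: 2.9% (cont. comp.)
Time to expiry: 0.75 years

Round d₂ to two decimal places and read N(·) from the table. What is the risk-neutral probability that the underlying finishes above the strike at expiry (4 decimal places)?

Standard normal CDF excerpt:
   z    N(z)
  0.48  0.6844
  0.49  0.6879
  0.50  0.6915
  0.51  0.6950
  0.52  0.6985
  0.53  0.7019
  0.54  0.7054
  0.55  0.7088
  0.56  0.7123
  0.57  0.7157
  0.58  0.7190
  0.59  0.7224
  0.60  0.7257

0.7054

σ√T = 0.14·√0.75 = 0.1212
d₁ = [ln(400/380) + (0.029 + ½·0.14²)·0.75] / (σ√T) = (0.0513 + 0.0291) / 0.1212 = 0.6631 which rounds to 0.66
d₂ = 0.6631 − 0.1212 = 0.5418 which rounds to 0.54
Risk-neutral Pr[S_T > K] = N(d₂) = N(0.54) = 0.7054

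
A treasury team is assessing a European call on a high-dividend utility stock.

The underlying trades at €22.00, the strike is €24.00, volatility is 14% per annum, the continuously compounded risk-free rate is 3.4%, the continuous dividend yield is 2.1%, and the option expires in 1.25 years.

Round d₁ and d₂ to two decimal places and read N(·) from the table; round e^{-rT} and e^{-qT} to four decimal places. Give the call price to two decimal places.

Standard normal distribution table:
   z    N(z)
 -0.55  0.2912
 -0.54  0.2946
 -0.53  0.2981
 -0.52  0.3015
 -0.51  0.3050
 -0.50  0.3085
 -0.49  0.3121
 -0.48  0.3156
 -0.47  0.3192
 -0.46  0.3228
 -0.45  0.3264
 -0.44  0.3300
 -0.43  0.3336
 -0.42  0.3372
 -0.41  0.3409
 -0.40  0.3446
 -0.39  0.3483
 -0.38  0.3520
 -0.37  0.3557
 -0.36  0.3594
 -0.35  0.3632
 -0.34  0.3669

σ√T = 0.14·√1.25 = 0.1565
ln(S/K) + (r − q + σ²/2)T = ln(22/24) + (0.034 − 0.021 + 0.14²/2)·1.25 = -0.0870 + 0.0285 = -0.0585
d₁ = -0.0585 / 0.1565 = -0.3738 which rounds to -0.37
d₂ = d₁ − σ√T = -0.3738 − 0.1565 = -0.5303 which rounds to -0.53
e^(−qT) = e^(−0.021·1.25) = 0.9741;  e^(−rT) = e^(−0.034·1.25) = 0.9584
N(d₁) = N(-0.37) = 0.3557;  N(d₂) = N(-0.53) = 0.2981
C = 22·0.9741·0.3557 − 24·0.9584·0.2981 = 7.6227 − 6.8568 = 0.7659

€0.77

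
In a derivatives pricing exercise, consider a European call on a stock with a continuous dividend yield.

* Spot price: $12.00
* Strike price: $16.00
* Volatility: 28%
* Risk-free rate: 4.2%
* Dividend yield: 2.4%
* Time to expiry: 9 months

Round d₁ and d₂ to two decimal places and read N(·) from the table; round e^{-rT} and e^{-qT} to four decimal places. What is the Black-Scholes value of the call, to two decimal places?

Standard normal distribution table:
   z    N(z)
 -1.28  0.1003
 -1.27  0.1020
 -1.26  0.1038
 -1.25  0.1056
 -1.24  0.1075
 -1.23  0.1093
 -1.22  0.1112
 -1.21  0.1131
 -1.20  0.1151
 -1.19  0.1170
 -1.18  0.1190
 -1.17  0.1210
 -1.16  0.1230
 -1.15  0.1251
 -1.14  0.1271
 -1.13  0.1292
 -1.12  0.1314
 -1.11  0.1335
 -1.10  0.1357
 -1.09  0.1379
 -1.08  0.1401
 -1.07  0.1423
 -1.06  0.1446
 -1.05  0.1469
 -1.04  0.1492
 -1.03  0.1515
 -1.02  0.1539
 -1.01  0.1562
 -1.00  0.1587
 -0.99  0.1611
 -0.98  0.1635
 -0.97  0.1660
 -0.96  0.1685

σ√T = 0.28·√0.75 = 0.2425
d₁ = [ln(12/16) + (0.042 − 0.024 + 0.28²/2)·0.75] / 0.2425 = [-0.2877 + 0.0429] / 0.2425 = -1.0095 → -1.01
d₂ = d₁ − σ√T = -1.0095 − 0.2425 = -1.2520 → -1.25
exp(−qT) = exp(−0.024·0.75) = 0.9822;  exp(−rT) = exp(−0.042·0.75) = 0.9690
N(d₁) = N(-1.01) = 0.1562;  N(d₂) = N(-1.25) = 0.1056
C = 12·0.9822·0.1562 − 16·0.9690·0.1056 = 1.8410 − 1.6372 = 0.2038

$0.20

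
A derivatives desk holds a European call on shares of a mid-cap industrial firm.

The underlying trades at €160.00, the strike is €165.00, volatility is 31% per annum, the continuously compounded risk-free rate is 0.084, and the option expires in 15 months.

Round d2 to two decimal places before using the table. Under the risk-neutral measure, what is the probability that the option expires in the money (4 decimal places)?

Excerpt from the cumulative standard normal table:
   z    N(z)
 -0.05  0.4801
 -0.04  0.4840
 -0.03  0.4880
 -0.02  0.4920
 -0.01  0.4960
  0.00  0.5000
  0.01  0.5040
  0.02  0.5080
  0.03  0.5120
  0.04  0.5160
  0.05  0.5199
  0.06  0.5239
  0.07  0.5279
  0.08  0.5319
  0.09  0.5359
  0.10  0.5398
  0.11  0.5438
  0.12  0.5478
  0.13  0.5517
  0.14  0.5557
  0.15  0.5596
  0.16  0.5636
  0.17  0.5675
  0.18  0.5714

0.5160

σ√T = 0.31 × 1.1180 = 0.3466
ln(S/K) + (r + σ²/2)T = ln(160/165) + (0.084 + 0.31²/2)·1.25 = -0.0308 + 0.1651 = 0.1343
d₁ = 0.1343 / 0.3466 = 0.3875 ⇒ 0.39
d₂ = d₁ − σ√T = 0.3875 − 0.3466 = 0.0409 ⇒ 0.04
Pr(exercise) under Q = N(d₂) = 0.5160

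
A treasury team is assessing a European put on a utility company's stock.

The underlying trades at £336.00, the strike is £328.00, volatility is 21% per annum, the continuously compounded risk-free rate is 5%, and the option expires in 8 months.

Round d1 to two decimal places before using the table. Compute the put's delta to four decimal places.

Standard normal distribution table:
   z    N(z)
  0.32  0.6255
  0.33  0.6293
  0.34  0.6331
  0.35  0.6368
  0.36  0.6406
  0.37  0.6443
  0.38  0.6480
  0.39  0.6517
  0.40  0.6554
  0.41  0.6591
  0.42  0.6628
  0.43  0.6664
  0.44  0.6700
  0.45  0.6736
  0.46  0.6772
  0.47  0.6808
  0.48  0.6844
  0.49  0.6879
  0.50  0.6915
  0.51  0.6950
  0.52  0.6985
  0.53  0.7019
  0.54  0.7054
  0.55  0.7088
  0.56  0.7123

σ√T = 0.21·√0.6667 = 0.1715
d₁ = [ln(336/328) + (0.05 + ½·0.21²)·0.6667] / (σ√T) = (0.0241 + 0.0480) / 0.1715 = 0.4207 ⇒ 0.42
N(d₁) = N(0.42) = 0.6628
Δ_put = N(d₁) − 1 = 0.6628 − 1 = -0.3372

-0.3372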